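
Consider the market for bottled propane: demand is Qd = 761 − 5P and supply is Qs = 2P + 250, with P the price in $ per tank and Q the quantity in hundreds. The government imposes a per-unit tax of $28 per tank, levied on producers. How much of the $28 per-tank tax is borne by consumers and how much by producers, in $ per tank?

Without the tax, 761 − 5P = 2P + 250 gives 7P = 511, so P* = $73 and Q* = 396.
With the tax collected from producers, supply shifts: Qs = 2(P − 28) + 250.
New equilibrium: consumers pay $81, producers receive $53, Q = 356. (Wedge: Pb − Ps = 28.)
Burden on consumers: $8; on producers: $20. (They sum to $28.)

Consumers bear $8 per tank; producers bear $20 per tank.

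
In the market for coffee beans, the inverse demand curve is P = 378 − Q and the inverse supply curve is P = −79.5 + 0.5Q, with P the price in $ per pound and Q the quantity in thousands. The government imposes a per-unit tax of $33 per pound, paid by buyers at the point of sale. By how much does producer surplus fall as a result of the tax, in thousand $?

Producer surplus falls by $3234 thousand.

Rewrite in direct form: Qd = 378 − P and Qs = 2P + 159.
Without the tax, 378 − P = 2P + 159 gives 3P = 219, so P* = $73 and Q* = 305.
With the tax collected from buyers, demand (in seller-price terms) shifts: Qd = 378 − (P + 33).
New equilibrium: buyers pay $95, suppliers receive $62, Q = 283. (Wedge: Pb − Ps = 33.)
ΔPS is the trapezoid between Q = 283 and Q = 305 of height $11: ½ · (305 + 283) · 11 = $3234.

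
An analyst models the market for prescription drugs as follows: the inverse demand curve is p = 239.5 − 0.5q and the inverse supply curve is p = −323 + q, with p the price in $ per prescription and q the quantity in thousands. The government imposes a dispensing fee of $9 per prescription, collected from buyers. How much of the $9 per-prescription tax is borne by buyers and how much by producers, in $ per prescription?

Inverting to q(p) form: qd = 479 − 2p; qs = p + 323.
Before the tax: set 479 − 2p = p + 323 → p* = $52, q* = 375.
With the tax collected from buyers, demand (in seller-price terms) shifts: qd = 479 − 2(p + 9).
Solving gives q = 369 with buyers paying $55 and producers receiving $46 (the $9 wedge).
Burden on buyers: $3; on producers: $6. (They sum to $9.)

Buyers bear $3 per prescription; producers bear $6 per prescription.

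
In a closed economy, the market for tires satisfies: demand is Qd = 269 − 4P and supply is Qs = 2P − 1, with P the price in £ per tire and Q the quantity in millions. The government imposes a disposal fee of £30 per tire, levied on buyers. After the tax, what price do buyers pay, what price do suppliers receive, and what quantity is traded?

Buyers pay £55; suppliers receive £25; quantity = 49.

Before the tax: set 269 − 4P = 2P − 1 → P* = £45, Q* = 89.
With the tax collected from buyers, demand (in seller-price terms) shifts: Qd = 269 − 4(P + 30).
New equilibrium: buyers pay £55, suppliers receive £25, Q = 49. (Wedge: Pb − Ps = 30.)
The less price-elastic side of the market bears the larger share of a per-unit tax.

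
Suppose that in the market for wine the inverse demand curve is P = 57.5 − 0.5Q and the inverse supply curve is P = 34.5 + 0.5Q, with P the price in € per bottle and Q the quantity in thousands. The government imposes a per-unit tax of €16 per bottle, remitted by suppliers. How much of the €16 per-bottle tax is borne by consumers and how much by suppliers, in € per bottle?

Rewrite in direct form: Qd = 115 − 2P and Qs = 2P − 69.
Without the tax, 115 − 2P = 2P − 69 gives 4P = 184, so P* = €46 and Q* = 23.
With the tax collected from suppliers, supply shifts: Qs = 2(P − 16) − 69.
New equilibrium: consumers pay €54, suppliers receive €38, Q = 7. (Wedge: Pb − Ps = 16.)
Burden on consumers: €8; on suppliers: €8. (They sum to €16.)
The less price-elastic side of the market bears the larger share of a per-unit tax.

Consumers bear €8 per bottle; suppliers bear €8 per bottle.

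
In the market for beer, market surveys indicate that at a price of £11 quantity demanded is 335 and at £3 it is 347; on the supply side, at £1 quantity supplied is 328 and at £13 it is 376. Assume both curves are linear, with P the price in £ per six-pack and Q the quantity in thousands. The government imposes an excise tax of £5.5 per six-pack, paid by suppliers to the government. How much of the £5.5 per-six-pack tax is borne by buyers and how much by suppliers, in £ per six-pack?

Demand slope: (347 − 335)/(3 − 11) = -1.5, so Qd = 351.5 − 1.5P.
Supply slope: (376 − 328)/(13 − 1) = 4, so Qs = 4P + 324.
Without the tax, 351.5 − 1.5P = 4P + 324 gives 5.5P = 27.5, so P* = £5 and Q* = 344.
With the tax collected from suppliers, supply shifts: Qs = 4(P − 5.5) + 324.
New equilibrium: buyers pay £9, suppliers receive £3.5, Q = 338. (Wedge: Pb − Ps = 5.5.)
Burden on buyers: £4; on suppliers: £1.5. (They sum to £5.5.)

Buyers bear £4 per six-pack; suppliers bear £1.5 per six-pack.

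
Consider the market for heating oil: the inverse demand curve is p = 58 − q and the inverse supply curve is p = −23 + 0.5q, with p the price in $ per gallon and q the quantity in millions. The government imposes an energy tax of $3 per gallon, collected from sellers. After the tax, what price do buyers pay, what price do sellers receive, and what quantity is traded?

Buyers pay $6; sellers receive $3; quantity = 52.

Rewrite in direct form: qd = 58 − p and qs = 2p + 46.
Before the tax: set 58 − p = 2p + 46 → p* = $4, q* = 54.
With the tax collected from sellers, supply shifts: qs = 2(p − 3) + 46.
Solving gives q = 52 with buyers paying $6 and sellers receiving $3 (the $3 wedge).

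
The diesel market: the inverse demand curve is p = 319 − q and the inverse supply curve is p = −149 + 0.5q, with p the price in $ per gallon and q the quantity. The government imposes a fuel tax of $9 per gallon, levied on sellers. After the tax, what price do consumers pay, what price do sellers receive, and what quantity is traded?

Rewrite in direct form: qd = 319 − p and qs = 2p + 298.
Without the tax, 319 − p = 2p + 298 gives 3p = 21, so p* = $7 and q* = 312.
With the tax collected from sellers, supply shifts: qs = 2(p − 9) + 298.
New equilibrium: consumers pay $13, sellers receive $4, q = 306. (Wedge: pb − ps = 9.)

Consumers pay $13; sellers receive $4; quantity = 306.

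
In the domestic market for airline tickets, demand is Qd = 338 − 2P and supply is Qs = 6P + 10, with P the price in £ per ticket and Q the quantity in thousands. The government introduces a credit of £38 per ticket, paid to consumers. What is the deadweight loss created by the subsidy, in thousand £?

Deadweight loss = £1083 thousand.

Before the subsidy: set 338 − 2P = 6P + 10 → P* = £41, Q* = 256.
With a per-unit subsidy paid to consumers, each effectively pays P − 38, so demand becomes Qd = 338 − 2(P − 38).
New equilibrium: consumers pay £12.5, producers receive £50.5, Q = 313. (Wedge: Pb − Ps = −38.)
Quantity rises by |ΔQ| = |256 − 313| = 57.
DWL = ½ · t · |ΔQ| = ½ · 38 · 57 = £1083.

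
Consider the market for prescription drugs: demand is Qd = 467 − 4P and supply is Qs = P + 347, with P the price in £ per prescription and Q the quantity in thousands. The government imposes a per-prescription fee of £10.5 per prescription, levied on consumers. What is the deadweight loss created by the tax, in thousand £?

Deadweight loss = £44.1 thousand.

Without the tax, 467 − 4P = P + 347 gives 5P = 120, so P* = £24 and Q* = 371.
With the tax collected from consumers, demand (in seller-price terms) shifts: Qd = 467 − 4(P + 10.5).
New equilibrium: consumers pay £26.1, producers receive £15.6, Q = 362.6. (Wedge: Pb − Ps = 10.5.)
Quantity falls by |ΔQ| = |371 − 362.6| = 8.4.
DWL = ½ · t · |ΔQ| = ½ · 10.5 · 8.4 = £44.1.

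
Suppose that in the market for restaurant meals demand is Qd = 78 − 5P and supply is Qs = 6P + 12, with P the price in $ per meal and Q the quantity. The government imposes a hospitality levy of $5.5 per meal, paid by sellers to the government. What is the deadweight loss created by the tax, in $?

Before the tax: set 78 − 5P = 6P + 12 → P* = $6, Q* = 48.
With the tax collected from sellers, supply shifts: Qs = 6(P − 5.5) + 12.
New equilibrium: buyers pay $9, sellers receive $3.5, Q = 33. (Wedge: Pb − Ps = 5.5.)
Quantity falls by |ΔQ| = |48 − 33| = 15.
DWL = ½ · t · |ΔQ| = ½ · 5.5 · 15 = $41.25.

Deadweight loss = $41.25.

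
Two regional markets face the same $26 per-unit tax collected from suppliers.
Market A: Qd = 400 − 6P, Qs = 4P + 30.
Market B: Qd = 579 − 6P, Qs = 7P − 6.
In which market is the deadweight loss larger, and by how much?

Market A: pre-tax P* = $37, Q* = 178; post-tax Q = 115.6; deadweight loss = $811.2.
Market B: pre-tax P* = $45, Q* = 309; post-tax Q = 225; deadweight loss = $1092.
Difference: $811.2 vs $1092 → market B is larger by $280.8.

Market B, by $280.8.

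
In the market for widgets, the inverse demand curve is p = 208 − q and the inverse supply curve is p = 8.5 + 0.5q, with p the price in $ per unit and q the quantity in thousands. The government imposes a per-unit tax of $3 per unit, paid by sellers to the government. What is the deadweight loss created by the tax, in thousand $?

Rewrite in direct form: qd = 208 − p and qs = 2p − 17.
Without the tax, 208 − p = 2p − 17 gives 3p = 225, so p* = $75 and q* = 133.
With the tax collected from sellers, supply shifts: qs = 2(p − 3) − 17.
New equilibrium: consumers pay $77, sellers receive $74, q = 131. (Wedge: pb − ps = 3.)
Quantity falls by |ΔQ| = |133 − 131| = 2.
DWL = ½ · t · |ΔQ| = ½ · 3 · 2 = $3.

Deadweight loss = $3 thousand.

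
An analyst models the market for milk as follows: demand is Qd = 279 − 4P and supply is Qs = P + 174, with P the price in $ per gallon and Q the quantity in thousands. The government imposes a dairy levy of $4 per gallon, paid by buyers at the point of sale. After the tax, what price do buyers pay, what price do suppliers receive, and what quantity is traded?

Without the tax, 279 − 4P = P + 174 gives 5P = 105, so P* = $21 and Q* = 195.
With the tax collected from buyers, demand (in seller-price terms) shifts: Qd = 279 − 4(P + 4).
Solving gives Q = 191.8 with buyers paying $21.8 and suppliers receiving $17.8 (the $4 wedge).
The less price-elastic side of the market bears the larger share of a per-unit tax.

Buyers pay $21.8; suppliers receive $17.8; quantity = 191.8.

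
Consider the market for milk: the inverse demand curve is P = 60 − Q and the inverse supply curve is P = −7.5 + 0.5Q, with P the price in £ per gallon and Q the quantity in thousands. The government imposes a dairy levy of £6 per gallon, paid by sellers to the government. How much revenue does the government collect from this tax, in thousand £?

Tax revenue = £246 thousand.

Rewrite in direct form: Qd = 60 − P and Qs = 2P + 15.
Before the tax: set 60 − P = 2P + 15 → P* = £15, Q* = 45.
With the tax collected from sellers, supply shifts: Qs = 2(P − 6) + 15.
New equilibrium: consumers pay £19, sellers receive £13, Q = 41. (Wedge: Pb − Ps = 6.)
Revenue = t · Q = 6 · 41 = £246.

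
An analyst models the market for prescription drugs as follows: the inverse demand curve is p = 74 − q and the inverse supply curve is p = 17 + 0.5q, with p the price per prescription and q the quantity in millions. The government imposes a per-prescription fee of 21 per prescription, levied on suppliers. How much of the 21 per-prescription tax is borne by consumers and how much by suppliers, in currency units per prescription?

Consumers bear 14 per prescription; suppliers bear 7 per prescription.

Inverting to q(p) form: qd = 74 − p; qs = 2p − 34.
Before the tax: set 74 − p = 2p − 34 → p* = 36, q* = 38.
With the tax collected from suppliers, supply shifts: qs = 2(p − 21) − 34.
Solving gives q = 24 with consumers paying 50 and suppliers receiving 29 (the 21 wedge).
Burden on consumers: 14; on suppliers: 7. (They sum to 21.)
The less price-elastic side of the market bears the larger share of a per-unit tax.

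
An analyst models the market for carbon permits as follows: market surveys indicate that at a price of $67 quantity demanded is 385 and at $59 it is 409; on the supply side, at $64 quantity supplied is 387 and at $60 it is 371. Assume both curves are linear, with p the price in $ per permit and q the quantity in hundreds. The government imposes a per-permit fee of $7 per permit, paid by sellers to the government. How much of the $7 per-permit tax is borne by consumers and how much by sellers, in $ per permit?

Demand slope: (409 − 385)/(59 − 67) = -3, so qd = 586 − 3p.
Supply slope: (371 − 387)/(60 − 64) = 4, so qs = 4p + 131.
Without the tax, 586 − 3p = 4p + 131 gives 7p = 455, so p* = $65 and q* = 391.
With the tax collected from sellers, supply shifts: qs = 4(p − 7) + 131.
New equilibrium: consumers pay $69, sellers receive $62, q = 379. (Wedge: pb − ps = 7.)
Burden on consumers: $4; on sellers: $3. (They sum to $7.)
The less price-elastic side of the market bears the larger share of a per-unit tax.

Consumers bear $4 per permit; sellers bear $3 per permit.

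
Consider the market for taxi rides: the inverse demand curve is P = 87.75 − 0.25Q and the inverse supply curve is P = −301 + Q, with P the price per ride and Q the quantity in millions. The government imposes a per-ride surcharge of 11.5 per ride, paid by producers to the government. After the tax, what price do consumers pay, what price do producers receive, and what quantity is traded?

Consumers pay 12.3; producers receive 0.8; quantity = 301.8.

Rewrite in direct form: Qd = 351 − 4P and Qs = P + 301.
Without the tax, 351 − 4P = P + 301 gives 5P = 50, so P* = 10 and Q* = 311.
With the tax collected from producers, supply shifts: Qs = (P − 11.5) + 301.
Solving gives Q = 301.8 with consumers paying 12.3 and producers receiving 0.8 (the 11.5 wedge).
The less price-elastic side of the market bears the larger share of a per-unit tax.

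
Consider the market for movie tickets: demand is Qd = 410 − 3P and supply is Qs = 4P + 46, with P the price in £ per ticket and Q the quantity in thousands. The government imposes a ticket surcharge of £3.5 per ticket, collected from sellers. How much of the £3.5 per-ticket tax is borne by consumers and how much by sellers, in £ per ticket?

Without the tax, 410 − 3P = 4P + 46 gives 7P = 364, so P* = £52 and Q* = 254.
With the tax collected from sellers, supply shifts: Qs = 4(P − 3.5) + 46.
New equilibrium: consumers pay £54, sellers receive £50.5, Q = 248. (Wedge: Pb − Ps = 3.5.)
Burden on consumers: £2; on sellers: £1.5. (They sum to £3.5.)
The less price-elastic side of the market bears the larger share of a per-unit tax.

Consumers bear £2 per ticket; sellers bear £1.5 per ticket.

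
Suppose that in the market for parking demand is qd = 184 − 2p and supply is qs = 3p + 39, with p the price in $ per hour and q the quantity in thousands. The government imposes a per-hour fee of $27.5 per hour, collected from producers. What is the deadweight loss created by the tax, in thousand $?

Without the tax, 184 − 2p = 3p + 39 gives 5p = 145, so p* = $29 and q* = 126.
With the tax collected from producers, supply shifts: qs = 3(p − 27.5) + 39.
New equilibrium: buyers pay $45.5, producers receive $18, q = 93. (Wedge: pb − ps = 27.5.)
Quantity falls by |ΔQ| = |126 − 93| = 33.
DWL = ½ · t · |ΔQ| = ½ · 27.5 · 33 = $453.75.

Deadweight loss = $453.75 thousand.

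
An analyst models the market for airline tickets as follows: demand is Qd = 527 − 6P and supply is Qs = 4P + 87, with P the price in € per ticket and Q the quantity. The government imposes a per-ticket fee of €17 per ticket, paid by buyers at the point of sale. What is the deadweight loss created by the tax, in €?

Without the tax, 527 − 6P = 4P + 87 gives 10P = 440, so P* = €44 and Q* = 263.
With the tax collected from buyers, demand (in seller-price terms) shifts: Qd = 527 − 6(P + 17).
New equilibrium: buyers pay €50.8, suppliers receive €33.8, Q = 222.2. (Wedge: Pb − Ps = 17.)
Quantity falls by |ΔQ| = |263 − 222.2| = 40.8.
DWL = ½ · t · |ΔQ| = ½ · 17 · 40.8 = €346.8.

Deadweight loss = €346.8.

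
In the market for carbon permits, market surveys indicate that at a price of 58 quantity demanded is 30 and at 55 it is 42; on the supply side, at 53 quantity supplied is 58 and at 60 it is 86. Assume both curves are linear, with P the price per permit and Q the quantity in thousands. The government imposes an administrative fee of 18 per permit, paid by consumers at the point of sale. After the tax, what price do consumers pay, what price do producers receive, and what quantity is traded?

Demand slope: (42 − 30)/(55 − 58) = -4, so Qd = 262 − 4P.
Supply slope: (86 − 58)/(60 − 53) = 4, so Qs = 4P − 154.
Before the tax: set 262 − 4P = 4P − 154 → P* = 52, Q* = 54.
With the tax collected from consumers, demand (in seller-price terms) shifts: Qd = 262 − 4(P + 18).
Solving gives Q = 18 with consumers paying 61 and producers receiving 43 (the 18 wedge).

Consumers pay 61; producers receive 43; quantity = 18.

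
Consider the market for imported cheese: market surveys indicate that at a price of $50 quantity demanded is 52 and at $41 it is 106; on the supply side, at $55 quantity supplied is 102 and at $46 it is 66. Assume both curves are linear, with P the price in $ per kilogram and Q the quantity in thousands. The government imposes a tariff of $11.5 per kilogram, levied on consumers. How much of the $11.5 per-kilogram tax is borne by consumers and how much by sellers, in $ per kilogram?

Consumers bear $4.6 per kilogram; sellers bear $6.9 per kilogram.

Demand slope: (106 − 52)/(41 − 50) = -6, so Qd = 352 − 6P.
Supply slope: (66 − 102)/(46 − 55) = 4, so Qs = 4P − 118.
Without the tax, 352 − 6P = 4P − 118 gives 10P = 470, so P* = $47 and Q* = 70.
With the tax collected from consumers, demand (in seller-price terms) shifts: Qd = 352 − 6(P + 11.5).
New equilibrium: consumers pay $51.6, sellers receive $40.1, Q = 42.4. (Wedge: Pb − Ps = 11.5.)
Burden on consumers: $4.6; on sellers: $6.9. (They sum to $11.5.)
The less price-elastic side of the market bears the larger share of a per-unit tax.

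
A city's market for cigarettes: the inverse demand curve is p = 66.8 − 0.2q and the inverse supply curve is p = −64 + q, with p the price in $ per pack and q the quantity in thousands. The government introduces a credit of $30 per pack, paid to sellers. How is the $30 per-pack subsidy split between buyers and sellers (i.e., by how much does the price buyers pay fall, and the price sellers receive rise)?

Inverting to q(p) form: qd = 334 − 5p; qs = p + 64.
Before the subsidy: set 334 − 5p = p + 64 → p* = $45, q* = 109.
With a per-unit subsidy paid to sellers, each receives p + 30 per unit sold, so supply becomes qs = (p + 30) + 64.
Solving gives q = 134 with buyers paying $40 and sellers receiving $70 (the $30 wedge).
Gain to buyers: $5; to sellers: $25. (They sum to $30.)

Buyers gain $5 per pack; sellers gain $25 per pack.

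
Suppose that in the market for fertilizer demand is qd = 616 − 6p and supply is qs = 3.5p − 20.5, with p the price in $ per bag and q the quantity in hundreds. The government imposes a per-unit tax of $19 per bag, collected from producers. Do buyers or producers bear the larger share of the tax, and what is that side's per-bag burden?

Producers bear the larger share: $12 per bag.

Before the tax: set 616 − 6p = 3.5p − 20.5 → p* = $67, q* = 214.
With the tax collected from producers, supply shifts: qs = 3.5(p − 19) − 20.5.
New equilibrium: buyers pay $74, producers receive $55, q = 172. (Wedge: pb − ps = 19.)
Per-bag burden: buyers $7, producers $12.
Producers take the larger share because supply is less price-elastic here (demand slope 6 vs supply slope 3.5).
The less price-elastic side of the market bears the larger share of a per-unit tax.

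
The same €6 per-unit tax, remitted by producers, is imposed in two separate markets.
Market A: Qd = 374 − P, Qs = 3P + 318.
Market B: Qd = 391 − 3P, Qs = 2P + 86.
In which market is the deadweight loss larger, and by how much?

Market A: pre-tax P* = €14, Q* = 360; post-tax Q = 355.5; deadweight loss = €13.5.
Market B: pre-tax P* = €61, Q* = 208; post-tax Q = 200.8; deadweight loss = €21.6.
Difference: €13.5 vs €21.6 → market B is larger by €8.1.

Market B, by €8.1.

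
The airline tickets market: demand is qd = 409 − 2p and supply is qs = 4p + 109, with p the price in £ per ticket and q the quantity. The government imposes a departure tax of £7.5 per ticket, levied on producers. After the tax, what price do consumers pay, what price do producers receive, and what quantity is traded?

Consumers pay £55; producers receive £47.5; quantity = 299.

Before the tax: set 409 − 2p = 4p + 109 → p* = £50, q* = 309.
With the tax collected from producers, supply shifts: qs = 4(p − 7.5) + 109.
Solving gives q = 299 with consumers paying £55 and producers receiving £47.5 (the £7.5 wedge).
The less price-elastic side of the market bears the larger share of a per-unit tax.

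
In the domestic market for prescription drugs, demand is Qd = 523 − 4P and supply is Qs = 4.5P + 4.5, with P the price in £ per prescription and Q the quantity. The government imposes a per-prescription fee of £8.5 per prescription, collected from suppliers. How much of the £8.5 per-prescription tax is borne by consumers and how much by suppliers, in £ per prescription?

Before the tax: set 523 − 4P = 4.5P + 4.5 → P* = £61, Q* = 279.
With the tax collected from suppliers, supply shifts: Qs = 4.5(P − 8.5) + 4.5.
Solving gives Q = 261 with consumers paying £65.5 and suppliers receiving £57 (the £8.5 wedge).
Burden on consumers: £4.5; on suppliers: £4. (They sum to £8.5.)
The less price-elastic side of the market bears the larger share of a per-unit tax.

Consumers bear £4.5 per prescription; suppliers bear £4 per prescription.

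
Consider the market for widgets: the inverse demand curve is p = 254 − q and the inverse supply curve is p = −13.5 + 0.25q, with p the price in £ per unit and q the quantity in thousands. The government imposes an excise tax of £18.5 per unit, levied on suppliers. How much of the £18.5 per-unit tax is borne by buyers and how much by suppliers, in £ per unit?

Rewrite in direct form: qd = 254 − p and qs = 4p + 54.
Before the tax: set 254 − p = 4p + 54 → p* = £40, q* = 214.
With the tax collected from suppliers, supply shifts: qs = 4(p − 18.5) + 54.
Solving gives q = 199.2 with buyers paying £54.8 and suppliers receiving £36.3 (the £18.5 wedge).
Burden on buyers: £14.8; on suppliers: £3.7. (They sum to £18.5.)
The less price-elastic side of the market bears the larger share of a per-unit tax.

Buyers bear £14.8 per unit; suppliers bear £3.7 per unit.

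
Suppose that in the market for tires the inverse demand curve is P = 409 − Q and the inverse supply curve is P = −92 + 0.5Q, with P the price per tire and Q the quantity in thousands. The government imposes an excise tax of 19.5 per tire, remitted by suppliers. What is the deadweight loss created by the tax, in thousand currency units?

Deadweight loss = 126.75 thousand.

Inverting to Q(P) form: Qd = 409 − P; Qs = 2P + 184.
Without the tax, 409 − P = 2P + 184 gives 3P = 225, so P* = 75 and Q* = 334.
With the tax collected from suppliers, supply shifts: Qs = 2(P − 19.5) + 184.
New equilibrium: buyers pay 88, suppliers receive 68.5, Q = 321. (Wedge: Pb − Ps = 19.5.)
Quantity falls by |ΔQ| = |334 − 321| = 13.
DWL = ½ · t · |ΔQ| = ½ · 19.5 · 13 = 126.75.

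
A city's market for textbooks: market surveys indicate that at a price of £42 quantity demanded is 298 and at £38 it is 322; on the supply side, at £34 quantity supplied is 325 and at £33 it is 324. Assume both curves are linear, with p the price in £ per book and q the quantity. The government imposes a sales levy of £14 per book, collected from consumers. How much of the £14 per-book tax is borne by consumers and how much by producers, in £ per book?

Demand slope: (322 − 298)/(38 − 42) = -6, so qd = 550 − 6p.
Supply slope: (324 − 325)/(33 − 34) = 1, so qs = p + 291.
Before the tax: set 550 − 6p = p + 291 → p* = £37, q* = 328.
With the tax collected from consumers, demand (in seller-price terms) shifts: qd = 550 − 6(p + 14).
Solving gives q = 316 with consumers paying £39 and producers receiving £25 (the £14 wedge).
Burden on consumers: £2; on producers: £12. (They sum to £14.)
The less price-elastic side of the market bears the larger share of a per-unit tax.

Consumers bear £2 per book; producers bear £12 per book.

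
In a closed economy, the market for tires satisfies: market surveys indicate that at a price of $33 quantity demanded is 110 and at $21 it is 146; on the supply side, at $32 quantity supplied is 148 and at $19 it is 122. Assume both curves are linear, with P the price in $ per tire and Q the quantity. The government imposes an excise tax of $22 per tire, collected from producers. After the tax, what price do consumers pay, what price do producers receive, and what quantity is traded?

Demand slope: (146 − 110)/(21 − 33) = -3, so Qd = 209 − 3P.
Supply slope: (122 − 148)/(19 − 32) = 2, so Qs = 2P + 84.
Before the tax: set 209 − 3P = 2P + 84 → P* = $25, Q* = 134.
With the tax collected from producers, supply shifts: Qs = 2(P − 22) + 84.
New equilibrium: consumers pay $33.8, producers receive $11.8, Q = 107.6. (Wedge: Pb − Ps = 22.)

Consumers pay $33.8; producers receive $11.8; quantity = 107.6.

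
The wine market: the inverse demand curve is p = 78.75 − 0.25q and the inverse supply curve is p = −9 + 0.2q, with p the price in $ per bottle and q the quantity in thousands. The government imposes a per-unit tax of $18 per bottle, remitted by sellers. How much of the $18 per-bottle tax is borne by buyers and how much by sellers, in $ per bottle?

Buyers bear $10 per bottle; sellers bear $8 per bottle.

Rewrite in direct form: qd = 315 − 4p and qs = 5p + 45.
Before the tax: set 315 − 4p = 5p + 45 → p* = $30, q* = 195.
With the tax collected from sellers, supply shifts: qs = 5(p − 18) + 45.
New equilibrium: buyers pay $40, sellers receive $22, q = 155. (Wedge: pb − ps = 18.)
Burden on buyers: $10; on sellers: $8. (They sum to $18.)
The less price-elastic side of the market bears the larger share of a per-unit tax.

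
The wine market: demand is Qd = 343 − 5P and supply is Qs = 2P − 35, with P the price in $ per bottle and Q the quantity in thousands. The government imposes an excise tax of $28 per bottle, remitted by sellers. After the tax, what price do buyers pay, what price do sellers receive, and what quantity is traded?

Buyers pay $62; sellers receive $34; quantity = 33.

Without the tax, 343 − 5P = 2P − 35 gives 7P = 378, so P* = $54 and Q* = 73.
With the tax collected from sellers, supply shifts: Qs = 2(P − 28) − 35.
Solving gives Q = 33 with buyers paying $62 and sellers receiving $34 (the $28 wedge).
The less price-elastic side of the market bears the larger share of a per-unit tax.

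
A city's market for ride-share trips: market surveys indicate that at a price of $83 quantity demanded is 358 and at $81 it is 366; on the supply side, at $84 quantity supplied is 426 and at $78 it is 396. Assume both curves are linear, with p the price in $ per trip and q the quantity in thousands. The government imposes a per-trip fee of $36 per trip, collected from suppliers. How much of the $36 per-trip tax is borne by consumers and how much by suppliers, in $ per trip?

Demand slope: (366 − 358)/(81 − 83) = -4, so qd = 690 − 4p.
Supply slope: (396 − 426)/(78 − 84) = 5, so qs = 5p + 6.
Before the tax: set 690 − 4p = 5p + 6 → p* = $76, q* = 386.
With the tax collected from suppliers, supply shifts: qs = 5(p − 36) + 6.
New equilibrium: consumers pay $96, suppliers receive $60, q = 306. (Wedge: pb − ps = 36.)
Burden on consumers: $20; on suppliers: $16. (They sum to $36.)
The less price-elastic side of the market bears the larger share of a per-unit tax.

Consumers bear $20 per trip; suppliers bear $16 per trip.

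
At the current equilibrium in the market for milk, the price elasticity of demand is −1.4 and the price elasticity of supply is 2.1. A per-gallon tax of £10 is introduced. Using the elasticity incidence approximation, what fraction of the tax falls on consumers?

Incidence ratio: consumers' share ≈ εs / (εs + |εd|) = 2.1 / (2.1 + 1.4) = 0.6.
Supply is the more elastic side, so consumers bear the larger share.

Consumers' share ≈ 0.6.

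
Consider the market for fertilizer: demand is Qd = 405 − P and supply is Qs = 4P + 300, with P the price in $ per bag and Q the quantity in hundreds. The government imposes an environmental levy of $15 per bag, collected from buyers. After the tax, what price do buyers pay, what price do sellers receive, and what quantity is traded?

Buyers pay $33; sellers receive $18; quantity = 372.

Without the tax, 405 − P = 4P + 300 gives 5P = 105, so P* = $21 and Q* = 384.
With the tax collected from buyers, demand (in seller-price terms) shifts: Qd = 405 − (P + 15).
Solving gives Q = 372 with buyers paying $33 and sellers receiving $18 (the $15 wedge).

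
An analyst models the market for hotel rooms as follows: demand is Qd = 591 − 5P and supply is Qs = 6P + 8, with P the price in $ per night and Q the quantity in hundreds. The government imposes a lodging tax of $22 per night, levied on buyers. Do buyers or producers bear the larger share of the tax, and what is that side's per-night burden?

Buyers bear the larger share: $12 per night.

Without the tax, 591 − 5P = 6P + 8 gives 11P = 583, so P* = $53 and Q* = 326.
With the tax collected from buyers, demand (in seller-price terms) shifts: Qd = 591 − 5(P + 22).
New equilibrium: buyers pay $65, producers receive $43, Q = 266. (Wedge: Pb − Ps = 22.)
Per-night burden: buyers $12, producers $10.
Buyers take the larger share because demand is less price-elastic here (demand slope 5 vs supply slope 6).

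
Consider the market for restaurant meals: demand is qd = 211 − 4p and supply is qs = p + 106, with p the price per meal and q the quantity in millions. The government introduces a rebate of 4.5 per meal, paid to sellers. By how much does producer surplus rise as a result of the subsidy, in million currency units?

Producer surplus rises by 463.68 million.

Before the subsidy: set 211 − 4p = p + 106 → p* = 21, q* = 127.
With a per-unit subsidy paid to sellers, each receives p + 4.5 per unit sold, so supply becomes qs = (p + 4.5) + 106.
New equilibrium: buyers pay 20.1, sellers receive 24.6, q = 130.6. (Wedge: pb − ps = −4.5.)
ΔPS is the trapezoid between Q = 130.6 and Q = 127 of height 3.6: ½ · (127 + 130.6) · 3.6 = 463.68.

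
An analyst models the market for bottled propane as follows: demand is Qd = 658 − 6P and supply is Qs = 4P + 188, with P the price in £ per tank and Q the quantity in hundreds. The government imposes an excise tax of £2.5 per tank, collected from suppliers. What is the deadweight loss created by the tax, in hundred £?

Without the tax, 658 − 6P = 4P + 188 gives 10P = 470, so P* = £47 and Q* = 376.
With the tax collected from suppliers, supply shifts: Qs = 4(P − 2.5) + 188.
Solving gives Q = 370 with buyers paying £48 and suppliers receiving £45.5 (the £2.5 wedge).
Quantity falls by |ΔQ| = |376 − 370| = 6.
DWL = ½ · t · |ΔQ| = ½ · 2.5 · 6 = £7.5.

Deadweight loss = £7.5 hundred.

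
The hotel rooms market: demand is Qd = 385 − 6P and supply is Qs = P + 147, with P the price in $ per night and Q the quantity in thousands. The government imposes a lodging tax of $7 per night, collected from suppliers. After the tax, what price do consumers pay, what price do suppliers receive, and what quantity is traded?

Before the tax: set 385 − 6P = P + 147 → P* = $34, Q* = 181.
With the tax collected from suppliers, supply shifts: Qs = (P − 7) + 147.
Solving gives Q = 175 with consumers paying $35 and suppliers receiving $28 (the $7 wedge).
The less price-elastic side of the market bears the larger share of a per-unit tax.

Consumers pay $35; suppliers receive $28; quantity = 175.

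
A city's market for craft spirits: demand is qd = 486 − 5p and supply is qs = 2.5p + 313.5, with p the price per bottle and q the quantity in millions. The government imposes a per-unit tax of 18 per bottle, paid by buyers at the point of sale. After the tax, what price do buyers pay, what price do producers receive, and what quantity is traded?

Without the tax, 486 − 5p = 2.5p + 313.5 gives 7.5p = 172.5, so p* = 23 and q* = 371.
With the tax collected from buyers, demand (in seller-price terms) shifts: qd = 486 − 5(p + 18).
Solving gives q = 341 with buyers paying 29 and producers receiving 11 (the 18 wedge).

Buyers pay 29; producers receive 11; quantity = 341.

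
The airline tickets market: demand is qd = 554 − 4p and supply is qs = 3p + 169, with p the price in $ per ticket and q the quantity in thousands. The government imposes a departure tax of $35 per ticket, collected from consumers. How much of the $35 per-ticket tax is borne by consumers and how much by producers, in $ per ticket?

Consumers bear $15 per ticket; producers bear $20 per ticket.

Before the tax: set 554 − 4p = 3p + 169 → p* = $55, q* = 334.
With the tax collected from consumers, demand (in seller-price terms) shifts: qd = 554 − 4(p + 35).
Solving gives q = 274 with consumers paying $70 and producers receiving $35 (the $35 wedge).
Burden on consumers: $15; on producers: $20. (They sum to $35.)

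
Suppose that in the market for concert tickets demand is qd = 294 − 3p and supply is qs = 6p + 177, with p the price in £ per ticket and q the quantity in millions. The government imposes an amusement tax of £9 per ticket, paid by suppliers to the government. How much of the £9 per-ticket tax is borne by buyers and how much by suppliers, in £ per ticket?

Before the tax: set 294 − 3p = 6p + 177 → p* = £13, q* = 255.
With the tax collected from suppliers, supply shifts: qs = 6(p − 9) + 177.
New equilibrium: buyers pay £19, suppliers receive £10, q = 237. (Wedge: pb − ps = 9.)
Burden on buyers: £6; on suppliers: £3. (They sum to £9.)
The less price-elastic side of the market bears the larger share of a per-unit tax.

Buyers bear £6 per ticket; suppliers bear £3 per ticket.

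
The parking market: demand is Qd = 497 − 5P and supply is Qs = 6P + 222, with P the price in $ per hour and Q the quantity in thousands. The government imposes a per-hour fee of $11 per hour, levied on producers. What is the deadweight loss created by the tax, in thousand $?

Without the tax, 497 − 5P = 6P + 222 gives 11P = 275, so P* = $25 and Q* = 372.
With the tax collected from producers, supply shifts: Qs = 6(P − 11) + 222.
Solving gives Q = 342 with buyers paying $31 and producers receiving $20 (the $11 wedge).
Quantity falls by |ΔQ| = |372 − 342| = 30.
DWL = ½ · t · |ΔQ| = ½ · 11 · 30 = $165.

Deadweight loss = $165 thousand.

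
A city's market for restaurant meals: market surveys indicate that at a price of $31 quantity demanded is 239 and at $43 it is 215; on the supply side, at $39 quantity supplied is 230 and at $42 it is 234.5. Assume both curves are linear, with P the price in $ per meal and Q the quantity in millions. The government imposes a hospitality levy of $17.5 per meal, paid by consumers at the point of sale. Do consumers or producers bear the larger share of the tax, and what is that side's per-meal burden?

Producers bear the larger share: $10 per meal.

Demand slope: (215 − 239)/(43 − 31) = -2, so Qd = 301 − 2P.
Supply slope: (234.5 − 230)/(42 − 39) = 1.5, so Qs = 1.5P + 171.5.
Before the tax: set 301 − 2P = 1.5P + 171.5 → P* = $37, Q* = 227.
With the tax collected from consumers, demand (in seller-price terms) shifts: Qd = 301 − 2(P + 17.5).
New equilibrium: consumers pay $44.5, producers receive $27, Q = 212. (Wedge: Pb − Ps = 17.5.)
Per-meal burden: consumers $7.5, producers $10.
Producers take the larger share because supply is less price-elastic here (demand slope 2 vs supply slope 1.5).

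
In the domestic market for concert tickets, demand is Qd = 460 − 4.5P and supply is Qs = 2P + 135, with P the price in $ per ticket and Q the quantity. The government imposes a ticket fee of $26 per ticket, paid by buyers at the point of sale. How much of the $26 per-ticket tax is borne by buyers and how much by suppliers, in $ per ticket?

Before the tax: set 460 − 4.5P = 2P + 135 → P* = $50, Q* = 235.
With the tax collected from buyers, demand (in seller-price terms) shifts: Qd = 460 − 4.5(P + 26).
Solving gives Q = 199 with buyers paying $58 and suppliers receiving $32 (the $26 wedge).
Burden on buyers: $8; on suppliers: $18. (They sum to $26.)

Buyers bear $8 per ticket; suppliers bear $18 per ticket.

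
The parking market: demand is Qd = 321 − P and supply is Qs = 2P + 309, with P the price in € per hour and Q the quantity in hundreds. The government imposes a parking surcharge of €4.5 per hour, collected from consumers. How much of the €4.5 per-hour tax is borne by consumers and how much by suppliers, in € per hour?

Consumers bear €3 per hour; suppliers bear €1.5 per hour.

Before the tax: set 321 − P = 2P + 309 → P* = €4, Q* = 317.
With the tax collected from consumers, demand (in seller-price terms) shifts: Qd = 321 − (P + 4.5).
New equilibrium: consumers pay €7, suppliers receive €2.5, Q = 314. (Wedge: Pb − Ps = 4.5.)
Burden on consumers: €3; on suppliers: €1.5. (They sum to €4.5.)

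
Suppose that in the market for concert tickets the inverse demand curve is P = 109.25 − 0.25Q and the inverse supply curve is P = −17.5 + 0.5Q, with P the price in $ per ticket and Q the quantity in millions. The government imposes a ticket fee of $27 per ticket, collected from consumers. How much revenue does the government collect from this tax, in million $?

Inverting to Q(P) form: Qd = 437 − 4P; Qs = 2P + 35.
Before the tax: set 437 − 4P = 2P + 35 → P* = $67, Q* = 169.
With the tax collected from consumers, demand (in seller-price terms) shifts: Qd = 437 − 4(P + 27).
New equilibrium: consumers pay $76, sellers receive $49, Q = 133. (Wedge: Pb − Ps = 27.)
Revenue = t · Q = 27 · 133 = $3591.

Tax revenue = $3591 million.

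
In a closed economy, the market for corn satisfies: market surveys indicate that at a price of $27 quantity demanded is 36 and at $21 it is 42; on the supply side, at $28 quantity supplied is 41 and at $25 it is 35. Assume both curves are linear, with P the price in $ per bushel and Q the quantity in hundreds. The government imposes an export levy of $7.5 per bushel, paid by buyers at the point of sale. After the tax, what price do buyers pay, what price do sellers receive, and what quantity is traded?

Buyers pay $31; sellers receive $23.5; quantity = 32.

Demand slope: (42 − 36)/(21 − 27) = -1, so Qd = 63 − P.
Supply slope: (35 − 41)/(25 − 28) = 2, so Qs = 2P − 15.
Before the tax: set 63 − P = 2P − 15 → P* = $26, Q* = 37.
With the tax collected from buyers, demand (in seller-price terms) shifts: Qd = 63 − (P + 7.5).
New equilibrium: buyers pay $31, sellers receive $23.5, Q = 32. (Wedge: Pb − Ps = 7.5.)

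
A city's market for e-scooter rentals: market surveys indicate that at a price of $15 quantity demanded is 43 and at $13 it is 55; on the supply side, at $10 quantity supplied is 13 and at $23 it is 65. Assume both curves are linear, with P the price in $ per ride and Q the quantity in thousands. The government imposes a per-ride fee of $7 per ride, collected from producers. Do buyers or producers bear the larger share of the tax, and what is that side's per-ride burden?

Producers bear the larger share: $4.2 per ride.

Demand slope: (55 − 43)/(13 − 15) = -6, so Qd = 133 − 6P.
Supply slope: (65 − 13)/(23 − 10) = 4, so Qs = 4P − 27.
Without the tax, 133 − 6P = 4P − 27 gives 10P = 160, so P* = $16 and Q* = 37.
With the tax collected from producers, supply shifts: Qs = 4(P − 7) − 27.
Solving gives Q = 20.2 with buyers paying $18.8 and producers receiving $11.8 (the $7 wedge).
Per-ride burden: buyers $2.8, producers $4.2.
Producers take the larger share because supply is less price-elastic here (demand slope 6 vs supply slope 4).
The less price-elastic side of the market bears the larger share of a per-unit tax.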